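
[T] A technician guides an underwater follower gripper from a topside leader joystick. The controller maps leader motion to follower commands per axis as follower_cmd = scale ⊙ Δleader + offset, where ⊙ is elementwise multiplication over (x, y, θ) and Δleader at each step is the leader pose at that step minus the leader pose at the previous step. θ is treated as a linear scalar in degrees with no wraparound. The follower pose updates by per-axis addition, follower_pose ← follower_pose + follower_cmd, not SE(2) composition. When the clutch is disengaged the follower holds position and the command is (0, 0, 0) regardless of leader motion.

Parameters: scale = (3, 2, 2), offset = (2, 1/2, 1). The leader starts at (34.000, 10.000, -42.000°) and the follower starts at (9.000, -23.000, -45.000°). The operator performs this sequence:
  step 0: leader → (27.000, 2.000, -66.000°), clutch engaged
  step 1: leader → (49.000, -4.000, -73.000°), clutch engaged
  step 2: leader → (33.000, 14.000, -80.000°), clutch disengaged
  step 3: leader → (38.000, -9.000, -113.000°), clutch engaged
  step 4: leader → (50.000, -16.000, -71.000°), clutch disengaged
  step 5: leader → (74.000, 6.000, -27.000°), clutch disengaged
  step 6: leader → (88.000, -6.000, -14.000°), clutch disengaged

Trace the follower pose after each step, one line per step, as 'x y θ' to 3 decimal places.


step 0: Δleader=(-7.000, -8.000, -24.000°), engaged; cmd=(-19.000, -15.500, -47.000°) → follower=(-10.000, -38.500, -92.000°)
step 1: Δleader=(22.000, -6.000, -7.000°), engaged; cmd=(68.000, -11.500, -13.000°) → follower=(58.000, -50.000, -105.000°)
step 2: Δleader=(-16.000, 18.000, -7.000°), disengaged; cmd=(0,0,0) → follower holds at (58.000, -50.000, -105.000°)
step 3: Δleader=(5.000, -23.000, -33.000°), engaged; cmd=(17.000, -45.500, -65.000°) → follower=(75.000, -95.500, -170.000°)
step 4: Δleader=(12.000, -7.000, 42.000°), disengaged; cmd=(0,0,0) → follower holds at (75.000, -95.500, -170.000°)
step 5: Δleader=(24.000, 22.000, 44.000°), disengaged; cmd=(0,0,0) → follower holds at (75.000, -95.500, -170.000°)
step 6: Δleader=(14.000, -12.000, 13.000°), disengaged; cmd=(0,0,0) → follower holds at (75.000, -95.500, -170.000°)

-10.000 -38.500 -92.000
58.000 -50.000 -105.000
58.000 -50.000 -105.000
75.000 -95.500 -170.000
75.000 -95.500 -170.000
75.000 -95.500 -170.000
75.000 -95.500 -170.000


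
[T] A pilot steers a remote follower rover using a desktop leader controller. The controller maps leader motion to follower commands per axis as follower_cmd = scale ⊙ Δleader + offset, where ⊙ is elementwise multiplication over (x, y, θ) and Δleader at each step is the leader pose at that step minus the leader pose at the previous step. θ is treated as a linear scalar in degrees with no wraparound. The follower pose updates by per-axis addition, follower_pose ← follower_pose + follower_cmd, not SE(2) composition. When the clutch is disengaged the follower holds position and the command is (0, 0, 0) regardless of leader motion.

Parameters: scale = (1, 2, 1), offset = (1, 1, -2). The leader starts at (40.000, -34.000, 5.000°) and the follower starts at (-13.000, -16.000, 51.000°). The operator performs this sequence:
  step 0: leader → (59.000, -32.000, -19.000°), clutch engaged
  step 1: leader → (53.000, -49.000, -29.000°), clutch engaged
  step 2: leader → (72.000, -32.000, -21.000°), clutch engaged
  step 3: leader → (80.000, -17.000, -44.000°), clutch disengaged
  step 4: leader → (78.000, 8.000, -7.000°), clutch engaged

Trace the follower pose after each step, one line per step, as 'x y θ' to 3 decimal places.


7.000 -11.000 25.000
2.000 -44.000 13.000
22.000 -9.000 19.000
22.000 -9.000 19.000
21.000 42.000 54.000

step 0: Δleader=(19.000, 2.000, -24.000°), engaged; cmd=(20.000, 5.000, -26.000°) → follower=(7.000, -11.000, 25.000°)
step 1: Δleader=(-6.000, -17.000, -10.000°), engaged; cmd=(-5.000, -33.000, -12.000°) → follower=(2.000, -44.000, 13.000°)
step 2: Δleader=(19.000, 17.000, 8.000°), engaged; cmd=(20.000, 35.000, 6.000°) → follower=(22.000, -9.000, 19.000°)
step 3: Δleader=(8.000, 15.000, -23.000°), disengaged; cmd=(0,0,0) → follower holds at (22.000, -9.000, 19.000°)
step 4: Δleader=(-2.000, 25.000, 37.000°), engaged; cmd=(-1.000, 51.000, 35.000°) → follower=(21.000, 42.000, 54.000°)


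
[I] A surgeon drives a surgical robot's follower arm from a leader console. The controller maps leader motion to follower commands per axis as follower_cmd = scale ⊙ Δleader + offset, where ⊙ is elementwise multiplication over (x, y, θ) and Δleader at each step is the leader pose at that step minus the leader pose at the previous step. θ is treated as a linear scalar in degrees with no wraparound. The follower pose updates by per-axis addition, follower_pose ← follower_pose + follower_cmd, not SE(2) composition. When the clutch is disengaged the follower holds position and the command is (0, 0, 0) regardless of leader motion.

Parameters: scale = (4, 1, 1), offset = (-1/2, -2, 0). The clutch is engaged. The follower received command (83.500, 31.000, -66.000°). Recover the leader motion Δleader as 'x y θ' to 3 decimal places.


21.000 33.000 -66.000

axis x: (83.500 − -1/2) / (4) = 21.000
axis y: (31.000 − -2) / (1) = 33.000
axis θ: (-66.000 − 0) / (1) = -66.000


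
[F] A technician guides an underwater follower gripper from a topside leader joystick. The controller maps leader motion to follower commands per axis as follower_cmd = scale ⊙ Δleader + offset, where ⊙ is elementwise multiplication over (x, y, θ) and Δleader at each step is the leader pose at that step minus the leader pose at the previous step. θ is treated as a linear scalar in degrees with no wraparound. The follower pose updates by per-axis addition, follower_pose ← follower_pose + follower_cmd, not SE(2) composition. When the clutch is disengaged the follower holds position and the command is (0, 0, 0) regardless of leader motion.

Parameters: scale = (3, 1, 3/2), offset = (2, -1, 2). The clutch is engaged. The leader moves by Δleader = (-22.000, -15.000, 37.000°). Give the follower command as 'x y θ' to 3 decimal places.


-64.000 -16.000 57.500

axis x: 3·-22.000 + 2 = -64.000
axis y: 1·-15.000 + -1 = -16.000
axis θ: 3/2·37.000 + 2 = 57.500


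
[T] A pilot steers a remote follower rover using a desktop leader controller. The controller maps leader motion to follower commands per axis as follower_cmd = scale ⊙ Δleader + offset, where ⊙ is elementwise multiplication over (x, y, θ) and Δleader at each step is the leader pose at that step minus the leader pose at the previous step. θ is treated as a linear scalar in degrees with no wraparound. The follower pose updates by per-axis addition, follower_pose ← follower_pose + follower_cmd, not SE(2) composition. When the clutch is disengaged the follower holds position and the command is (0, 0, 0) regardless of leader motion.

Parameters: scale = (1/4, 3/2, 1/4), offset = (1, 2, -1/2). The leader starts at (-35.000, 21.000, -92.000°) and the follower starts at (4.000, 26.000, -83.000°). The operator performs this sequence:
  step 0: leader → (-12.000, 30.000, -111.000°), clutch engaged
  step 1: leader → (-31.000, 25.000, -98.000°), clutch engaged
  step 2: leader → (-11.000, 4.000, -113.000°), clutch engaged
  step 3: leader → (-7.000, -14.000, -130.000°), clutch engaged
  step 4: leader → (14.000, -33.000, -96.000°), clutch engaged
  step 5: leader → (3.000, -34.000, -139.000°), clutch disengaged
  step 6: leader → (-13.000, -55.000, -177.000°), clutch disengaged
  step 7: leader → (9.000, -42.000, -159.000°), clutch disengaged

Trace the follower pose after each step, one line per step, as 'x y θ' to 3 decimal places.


step 0: Δleader=(23.000, 9.000, -19.000°), engaged; cmd=(6.750, 15.500, -5.250°) → follower=(10.750, 41.500, -88.250°)
step 1: Δleader=(-19.000, -5.000, 13.000°), engaged; cmd=(-3.750, -5.500, 2.750°) → follower=(7.000, 36.000, -85.500°)
step 2: Δleader=(20.000, -21.000, -15.000°), engaged; cmd=(6.000, -29.500, -4.250°) → follower=(13.000, 6.500, -89.750°)
step 3: Δleader=(4.000, -18.000, -17.000°), engaged; cmd=(2.000, -25.000, -4.750°) → follower=(15.000, -18.500, -94.500°)
step 4: Δleader=(21.000, -19.000, 34.000°), engaged; cmd=(6.250, -26.500, 8.000°) → follower=(21.250, -45.000, -86.500°)
step 5: Δleader=(-11.000, -1.000, -43.000°), disengaged; cmd=(0,0,0) → follower holds at (21.250, -45.000, -86.500°)
step 6: Δleader=(-16.000, -21.000, -38.000°), disengaged; cmd=(0,0,0) → follower holds at (21.250, -45.000, -86.500°)
step 7: Δleader=(22.000, 13.000, 18.000°), disengaged; cmd=(0,0,0) → follower holds at (21.250, -45.000, -86.500°)

10.750 41.500 -88.250
7.000 36.000 -85.500
13.000 6.500 -89.750
15.000 -18.500 -94.500
21.250 -45.000 -86.500
21.250 -45.000 -86.500
21.250 -45.000 -86.500
21.250 -45.000 -86.500


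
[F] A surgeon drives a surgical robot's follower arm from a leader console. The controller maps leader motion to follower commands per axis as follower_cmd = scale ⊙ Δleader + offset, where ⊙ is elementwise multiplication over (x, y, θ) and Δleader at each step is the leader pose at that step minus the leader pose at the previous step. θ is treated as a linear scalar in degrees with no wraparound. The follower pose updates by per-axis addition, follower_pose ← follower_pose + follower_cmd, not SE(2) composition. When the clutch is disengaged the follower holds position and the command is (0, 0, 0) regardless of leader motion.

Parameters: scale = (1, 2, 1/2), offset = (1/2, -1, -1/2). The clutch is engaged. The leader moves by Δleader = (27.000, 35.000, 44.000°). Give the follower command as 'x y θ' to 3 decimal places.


27.500 69.000 21.500

axis x: 1·27.000 + 1/2 = 27.500
axis y: 2·35.000 + -1 = 69.000
axis θ: 1/2·44.000 + -1/2 = 21.500


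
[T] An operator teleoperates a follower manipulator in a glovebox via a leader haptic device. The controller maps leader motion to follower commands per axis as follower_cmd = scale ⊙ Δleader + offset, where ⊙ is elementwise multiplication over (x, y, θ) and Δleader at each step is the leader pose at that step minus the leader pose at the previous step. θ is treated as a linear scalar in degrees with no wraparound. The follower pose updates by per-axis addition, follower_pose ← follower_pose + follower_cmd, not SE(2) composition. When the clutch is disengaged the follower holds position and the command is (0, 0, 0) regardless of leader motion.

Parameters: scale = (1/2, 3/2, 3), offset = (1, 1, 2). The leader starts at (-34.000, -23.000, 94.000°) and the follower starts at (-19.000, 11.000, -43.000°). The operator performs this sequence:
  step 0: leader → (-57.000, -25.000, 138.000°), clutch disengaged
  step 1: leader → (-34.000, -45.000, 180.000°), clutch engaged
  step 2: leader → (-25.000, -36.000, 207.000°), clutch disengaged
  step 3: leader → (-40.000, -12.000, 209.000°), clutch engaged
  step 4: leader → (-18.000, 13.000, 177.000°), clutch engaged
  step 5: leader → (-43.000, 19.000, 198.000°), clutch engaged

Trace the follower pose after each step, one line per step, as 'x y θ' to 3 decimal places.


-19.000 11.000 -43.000
-6.500 -18.000 85.000
-6.500 -18.000 85.000
-13.000 19.000 93.000
-1.000 57.500 -1.000
-12.500 67.500 64.000

step 0: Δleader=(-23.000, -2.000, 44.000°), disengaged; cmd=(0,0,0) → follower holds at (-19.000, 11.000, -43.000°)
step 1: Δleader=(23.000, -20.000, 42.000°), engaged; cmd=(12.500, -29.000, 128.000°) → follower=(-6.500, -18.000, 85.000°)
step 2: Δleader=(9.000, 9.000, 27.000°), disengaged; cmd=(0,0,0) → follower holds at (-6.500, -18.000, 85.000°)
step 3: Δleader=(-15.000, 24.000, 2.000°), engaged; cmd=(-6.500, 37.000, 8.000°) → follower=(-13.000, 19.000, 93.000°)
step 4: Δleader=(22.000, 25.000, -32.000°), engaged; cmd=(12.000, 38.500, -94.000°) → follower=(-1.000, 57.500, -1.000°)
step 5: Δleader=(-25.000, 6.000, 21.000°), engaged; cmd=(-11.500, 10.000, 65.000°) → follower=(-12.500, 67.500, 64.000°)


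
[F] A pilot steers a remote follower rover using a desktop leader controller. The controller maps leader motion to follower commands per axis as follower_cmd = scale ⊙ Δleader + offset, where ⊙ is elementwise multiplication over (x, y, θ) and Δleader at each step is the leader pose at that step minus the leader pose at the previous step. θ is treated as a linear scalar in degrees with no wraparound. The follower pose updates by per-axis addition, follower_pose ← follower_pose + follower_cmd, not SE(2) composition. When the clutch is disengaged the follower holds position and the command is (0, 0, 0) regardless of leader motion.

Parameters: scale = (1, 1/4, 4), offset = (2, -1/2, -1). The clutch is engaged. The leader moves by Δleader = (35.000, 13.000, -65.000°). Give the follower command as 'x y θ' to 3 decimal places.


axis x: 1·35.000 + 2 = 37.000
axis y: 1/4·13.000 + -1/2 = 2.750
axis θ: 4·-65.000 + -1 = -261.000

37.000 2.750 -261.000


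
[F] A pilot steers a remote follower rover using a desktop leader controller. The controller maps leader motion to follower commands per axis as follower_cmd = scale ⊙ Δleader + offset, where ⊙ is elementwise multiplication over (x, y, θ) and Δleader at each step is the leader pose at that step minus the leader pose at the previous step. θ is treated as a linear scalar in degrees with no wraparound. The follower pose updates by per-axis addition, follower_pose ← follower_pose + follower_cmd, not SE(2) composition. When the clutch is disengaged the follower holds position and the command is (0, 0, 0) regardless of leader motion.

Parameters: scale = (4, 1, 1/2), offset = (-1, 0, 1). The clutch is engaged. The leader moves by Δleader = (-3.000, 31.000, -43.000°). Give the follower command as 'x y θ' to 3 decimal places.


-13.000 31.000 -20.500

axis x: 4·-3.000 + -1 = -13.000
axis y: 1·31.000 + 0 = 31.000
axis θ: 1/2·-43.000 + 1 = -20.500


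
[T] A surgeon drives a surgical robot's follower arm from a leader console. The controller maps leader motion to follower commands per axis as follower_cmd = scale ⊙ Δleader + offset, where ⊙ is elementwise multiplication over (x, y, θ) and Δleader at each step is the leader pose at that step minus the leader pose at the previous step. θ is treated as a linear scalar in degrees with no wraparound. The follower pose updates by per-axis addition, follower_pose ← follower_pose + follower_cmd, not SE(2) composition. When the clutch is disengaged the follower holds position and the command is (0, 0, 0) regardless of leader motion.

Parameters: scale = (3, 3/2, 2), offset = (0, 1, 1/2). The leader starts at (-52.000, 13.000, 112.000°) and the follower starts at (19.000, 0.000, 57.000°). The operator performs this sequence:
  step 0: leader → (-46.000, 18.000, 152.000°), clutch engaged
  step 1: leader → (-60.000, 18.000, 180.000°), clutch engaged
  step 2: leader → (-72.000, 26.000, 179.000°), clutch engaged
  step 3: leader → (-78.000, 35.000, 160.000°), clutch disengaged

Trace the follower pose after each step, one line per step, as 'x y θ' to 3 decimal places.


37.000 8.500 137.500
-5.000 9.500 194.000
-41.000 22.500 192.500
-41.000 22.500 192.500

step 0: Δleader=(6.000, 5.000, 40.000°), engaged; cmd=(18.000, 8.500, 80.500°) → follower=(37.000, 8.500, 137.500°)
step 1: Δleader=(-14.000, 0.000, 28.000°), engaged; cmd=(-42.000, 1.000, 56.500°) → follower=(-5.000, 9.500, 194.000°)
step 2: Δleader=(-12.000, 8.000, -1.000°), engaged; cmd=(-36.000, 13.000, -1.500°) → follower=(-41.000, 22.500, 192.500°)
step 3: Δleader=(-6.000, 9.000, -19.000°), disengaged; cmd=(0,0,0) → follower holds at (-41.000, 22.500, 192.500°)


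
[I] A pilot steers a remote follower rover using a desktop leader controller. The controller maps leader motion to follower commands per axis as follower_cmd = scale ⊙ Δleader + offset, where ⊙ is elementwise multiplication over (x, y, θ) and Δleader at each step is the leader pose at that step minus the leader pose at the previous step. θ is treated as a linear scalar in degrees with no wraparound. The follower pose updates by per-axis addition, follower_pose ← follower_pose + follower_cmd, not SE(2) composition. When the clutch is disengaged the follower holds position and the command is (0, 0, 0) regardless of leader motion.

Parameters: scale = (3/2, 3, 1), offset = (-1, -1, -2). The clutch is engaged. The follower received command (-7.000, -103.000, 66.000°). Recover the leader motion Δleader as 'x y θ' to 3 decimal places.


axis x: (-7.000 − -1) / (3/2) = -4.000
axis y: (-103.000 − -1) / (3) = -34.000
axis θ: (66.000 − -2) / (1) = 68.000

-4.000 -34.000 68.000


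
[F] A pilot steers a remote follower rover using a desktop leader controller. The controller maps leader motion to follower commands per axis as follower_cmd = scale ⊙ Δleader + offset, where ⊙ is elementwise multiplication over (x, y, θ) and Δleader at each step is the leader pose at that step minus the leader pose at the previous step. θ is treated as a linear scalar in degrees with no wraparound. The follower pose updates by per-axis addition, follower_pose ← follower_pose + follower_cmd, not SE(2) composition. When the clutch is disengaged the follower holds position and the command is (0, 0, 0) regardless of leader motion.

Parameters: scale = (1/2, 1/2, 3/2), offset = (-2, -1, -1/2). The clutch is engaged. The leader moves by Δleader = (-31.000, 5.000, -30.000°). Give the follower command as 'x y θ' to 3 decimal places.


-17.500 1.500 -45.500

axis x: 1/2·-31.000 + -2 = -17.500
axis y: 1/2·5.000 + -1 = 1.500
axis θ: 3/2·-30.000 + -1/2 = -45.500


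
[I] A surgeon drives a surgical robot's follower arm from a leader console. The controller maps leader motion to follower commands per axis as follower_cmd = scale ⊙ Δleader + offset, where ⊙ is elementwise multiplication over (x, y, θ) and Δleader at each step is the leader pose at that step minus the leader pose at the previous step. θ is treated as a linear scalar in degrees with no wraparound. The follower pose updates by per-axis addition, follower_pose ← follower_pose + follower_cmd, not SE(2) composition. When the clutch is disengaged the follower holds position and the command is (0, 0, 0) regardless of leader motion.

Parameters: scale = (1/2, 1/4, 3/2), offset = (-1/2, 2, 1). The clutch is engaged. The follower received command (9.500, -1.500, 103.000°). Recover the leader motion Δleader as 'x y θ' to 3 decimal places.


axis x: (9.500 − -1/2) / (1/2) = 20.000
axis y: (-1.500 − 2) / (1/4) = -14.000
axis θ: (103.000 − 1) / (3/2) = 68.000

20.000 -14.000 68.000


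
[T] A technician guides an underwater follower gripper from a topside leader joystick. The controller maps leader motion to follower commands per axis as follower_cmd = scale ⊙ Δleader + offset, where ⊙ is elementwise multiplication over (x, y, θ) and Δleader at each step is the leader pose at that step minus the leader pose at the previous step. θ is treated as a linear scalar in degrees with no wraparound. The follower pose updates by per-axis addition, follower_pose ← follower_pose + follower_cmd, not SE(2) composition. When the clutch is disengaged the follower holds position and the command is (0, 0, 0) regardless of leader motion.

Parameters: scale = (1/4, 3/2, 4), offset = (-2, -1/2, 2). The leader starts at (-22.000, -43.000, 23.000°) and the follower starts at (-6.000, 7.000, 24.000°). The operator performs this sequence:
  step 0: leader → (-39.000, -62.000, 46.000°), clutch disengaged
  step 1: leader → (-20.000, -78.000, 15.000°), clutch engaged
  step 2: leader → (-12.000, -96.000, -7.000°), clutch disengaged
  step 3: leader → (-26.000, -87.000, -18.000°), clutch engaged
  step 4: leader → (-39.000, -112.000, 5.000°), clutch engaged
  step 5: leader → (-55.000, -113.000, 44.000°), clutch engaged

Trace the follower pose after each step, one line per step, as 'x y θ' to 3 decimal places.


-6.000 7.000 24.000
-3.250 -17.500 -98.000
-3.250 -17.500 -98.000
-8.750 -4.500 -140.000
-14.000 -42.500 -46.000
-20.000 -44.500 112.000

step 0: Δleader=(-17.000, -19.000, 23.000°), disengaged; cmd=(0,0,0) → follower holds at (-6.000, 7.000, 24.000°)
step 1: Δleader=(19.000, -16.000, -31.000°), engaged; cmd=(2.750, -24.500, -122.000°) → follower=(-3.250, -17.500, -98.000°)
step 2: Δleader=(8.000, -18.000, -22.000°), disengaged; cmd=(0,0,0) → follower holds at (-3.250, -17.500, -98.000°)
step 3: Δleader=(-14.000, 9.000, -11.000°), engaged; cmd=(-5.500, 13.000, -42.000°) → follower=(-8.750, -4.500, -140.000°)
step 4: Δleader=(-13.000, -25.000, 23.000°), engaged; cmd=(-5.250, -38.000, 94.000°) → follower=(-14.000, -42.500, -46.000°)
step 5: Δleader=(-16.000, -1.000, 39.000°), engaged; cmd=(-6.000, -2.000, 158.000°) → follower=(-20.000, -44.500, 112.000°)


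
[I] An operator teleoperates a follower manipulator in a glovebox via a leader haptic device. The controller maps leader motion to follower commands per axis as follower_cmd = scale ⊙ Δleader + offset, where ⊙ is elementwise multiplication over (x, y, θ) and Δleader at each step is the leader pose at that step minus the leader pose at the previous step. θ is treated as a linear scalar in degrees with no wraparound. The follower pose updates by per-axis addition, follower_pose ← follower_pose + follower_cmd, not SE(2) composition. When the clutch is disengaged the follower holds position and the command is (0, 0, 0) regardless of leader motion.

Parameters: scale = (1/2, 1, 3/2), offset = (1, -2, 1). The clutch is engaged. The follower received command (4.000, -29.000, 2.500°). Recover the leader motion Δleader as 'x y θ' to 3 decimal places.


6.000 -27.000 1.000

axis x: (4.000 − 1) / (1/2) = 6.000
axis y: (-29.000 − -2) / (1) = -27.000
axis θ: (2.500 − 1) / (3/2) = 1.000


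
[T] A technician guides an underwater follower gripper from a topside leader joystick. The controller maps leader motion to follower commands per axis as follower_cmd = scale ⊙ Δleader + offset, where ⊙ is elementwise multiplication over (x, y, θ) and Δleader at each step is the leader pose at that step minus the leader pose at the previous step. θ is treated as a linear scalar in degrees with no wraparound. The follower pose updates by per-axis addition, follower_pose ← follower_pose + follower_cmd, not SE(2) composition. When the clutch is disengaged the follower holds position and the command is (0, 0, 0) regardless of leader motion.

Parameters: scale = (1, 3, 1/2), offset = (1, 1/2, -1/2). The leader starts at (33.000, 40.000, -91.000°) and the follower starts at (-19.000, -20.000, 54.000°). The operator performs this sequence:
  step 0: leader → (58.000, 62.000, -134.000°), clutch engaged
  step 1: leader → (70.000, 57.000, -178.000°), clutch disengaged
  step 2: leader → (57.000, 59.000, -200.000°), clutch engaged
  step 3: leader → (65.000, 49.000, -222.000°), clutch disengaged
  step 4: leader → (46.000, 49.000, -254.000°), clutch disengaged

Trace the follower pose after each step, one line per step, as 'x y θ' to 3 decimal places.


step 0: Δleader=(25.000, 22.000, -43.000°), engaged; cmd=(26.000, 66.500, -22.000°) → follower=(7.000, 46.500, 32.000°)
step 1: Δleader=(12.000, -5.000, -44.000°), disengaged; cmd=(0,0,0) → follower holds at (7.000, 46.500, 32.000°)
step 2: Δleader=(-13.000, 2.000, -22.000°), engaged; cmd=(-12.000, 6.500, -11.500°) → follower=(-5.000, 53.000, 20.500°)
step 3: Δleader=(8.000, -10.000, -22.000°), disengaged; cmd=(0,0,0) → follower holds at (-5.000, 53.000, 20.500°)
step 4: Δleader=(-19.000, 0.000, -32.000°), disengaged; cmd=(0,0,0) → follower holds at (-5.000, 53.000, 20.500°)

7.000 46.500 32.000
7.000 46.500 32.000
-5.000 53.000 20.500
-5.000 53.000 20.500
-5.000 53.000 20.500


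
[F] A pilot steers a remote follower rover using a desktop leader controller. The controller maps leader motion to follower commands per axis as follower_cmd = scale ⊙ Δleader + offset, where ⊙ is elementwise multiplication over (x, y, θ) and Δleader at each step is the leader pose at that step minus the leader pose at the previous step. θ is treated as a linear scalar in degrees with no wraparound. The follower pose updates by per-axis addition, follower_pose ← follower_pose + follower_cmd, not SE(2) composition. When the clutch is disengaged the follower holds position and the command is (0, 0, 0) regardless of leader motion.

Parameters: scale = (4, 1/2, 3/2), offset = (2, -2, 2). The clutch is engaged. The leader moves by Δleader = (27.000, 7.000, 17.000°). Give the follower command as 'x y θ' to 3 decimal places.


axis x: 4·27.000 + 2 = 110.000
axis y: 1/2·7.000 + -2 = 1.500
axis θ: 3/2·17.000 + 2 = 27.500

110.000 1.500 27.500


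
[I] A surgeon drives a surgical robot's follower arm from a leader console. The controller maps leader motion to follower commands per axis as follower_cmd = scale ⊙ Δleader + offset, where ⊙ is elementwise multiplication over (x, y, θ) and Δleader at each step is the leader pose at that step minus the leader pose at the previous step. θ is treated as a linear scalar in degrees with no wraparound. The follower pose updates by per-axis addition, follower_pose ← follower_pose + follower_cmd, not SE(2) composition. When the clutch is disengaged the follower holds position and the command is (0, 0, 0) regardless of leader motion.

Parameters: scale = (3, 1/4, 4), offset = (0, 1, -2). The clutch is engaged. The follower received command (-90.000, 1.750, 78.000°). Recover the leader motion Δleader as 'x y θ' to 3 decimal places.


-30.000 3.000 20.000

axis x: (-90.000 − 0) / (3) = -30.000
axis y: (1.750 − 1) / (1/4) = 3.000
axis θ: (78.000 − -2) / (4) = 20.000


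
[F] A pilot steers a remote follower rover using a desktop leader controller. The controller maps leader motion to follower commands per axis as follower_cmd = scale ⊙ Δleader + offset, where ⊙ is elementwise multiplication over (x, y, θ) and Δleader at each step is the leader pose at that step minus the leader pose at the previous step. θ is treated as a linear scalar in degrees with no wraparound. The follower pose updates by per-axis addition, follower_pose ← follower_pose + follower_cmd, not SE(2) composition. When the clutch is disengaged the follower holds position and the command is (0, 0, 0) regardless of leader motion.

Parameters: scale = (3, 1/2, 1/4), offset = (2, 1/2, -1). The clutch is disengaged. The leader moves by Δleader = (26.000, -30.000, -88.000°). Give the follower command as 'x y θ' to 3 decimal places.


0.000 0.000 0.000

clutch disengaged → follower holds; cmd = (0, 0, 0)


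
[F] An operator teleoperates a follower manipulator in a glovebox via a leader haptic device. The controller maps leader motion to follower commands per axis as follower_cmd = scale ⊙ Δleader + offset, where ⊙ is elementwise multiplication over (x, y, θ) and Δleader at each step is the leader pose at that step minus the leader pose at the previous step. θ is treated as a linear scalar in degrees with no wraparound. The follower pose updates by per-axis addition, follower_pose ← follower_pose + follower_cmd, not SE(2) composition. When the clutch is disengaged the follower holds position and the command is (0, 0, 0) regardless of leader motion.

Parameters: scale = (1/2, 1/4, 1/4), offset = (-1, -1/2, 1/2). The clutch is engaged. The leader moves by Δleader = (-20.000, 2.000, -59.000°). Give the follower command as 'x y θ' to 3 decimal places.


-11.000 0.000 -14.250

axis x: 1/2·-20.000 + -1 = -11.000
axis y: 1/4·2.000 + -1/2 = 0.000
axis θ: 1/4·-59.000 + 1/2 = -14.250


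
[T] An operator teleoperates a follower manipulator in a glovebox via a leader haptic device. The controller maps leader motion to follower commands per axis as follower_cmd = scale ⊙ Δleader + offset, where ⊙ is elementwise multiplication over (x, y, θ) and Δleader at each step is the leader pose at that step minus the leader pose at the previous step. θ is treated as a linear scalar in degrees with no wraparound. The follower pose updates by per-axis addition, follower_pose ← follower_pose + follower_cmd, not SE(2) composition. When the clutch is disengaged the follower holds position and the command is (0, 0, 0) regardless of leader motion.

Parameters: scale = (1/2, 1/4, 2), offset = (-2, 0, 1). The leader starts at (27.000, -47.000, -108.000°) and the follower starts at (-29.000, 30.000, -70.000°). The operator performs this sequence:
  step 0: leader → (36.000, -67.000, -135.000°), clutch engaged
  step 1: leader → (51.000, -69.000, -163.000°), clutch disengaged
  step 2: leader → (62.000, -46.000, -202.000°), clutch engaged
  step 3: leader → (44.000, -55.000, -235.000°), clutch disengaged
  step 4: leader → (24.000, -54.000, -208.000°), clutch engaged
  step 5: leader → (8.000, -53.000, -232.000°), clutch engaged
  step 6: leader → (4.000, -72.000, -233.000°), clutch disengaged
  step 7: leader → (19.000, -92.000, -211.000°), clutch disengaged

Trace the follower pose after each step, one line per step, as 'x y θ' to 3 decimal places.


-26.500 25.000 -123.000
-26.500 25.000 -123.000
-23.000 30.750 -200.000
-23.000 30.750 -200.000
-35.000 31.000 -145.000
-45.000 31.250 -192.000
-45.000 31.250 -192.000
-45.000 31.250 -192.000

step 0: Δleader=(9.000, -20.000, -27.000°), engaged; cmd=(2.500, -5.000, -53.000°) → follower=(-26.500, 25.000, -123.000°)
step 1: Δleader=(15.000, -2.000, -28.000°), disengaged; cmd=(0,0,0) → follower holds at (-26.500, 25.000, -123.000°)
step 2: Δleader=(11.000, 23.000, -39.000°), engaged; cmd=(3.500, 5.750, -77.000°) → follower=(-23.000, 30.750, -200.000°)
step 3: Δleader=(-18.000, -9.000, -33.000°), disengaged; cmd=(0,0,0) → follower holds at (-23.000, 30.750, -200.000°)
step 4: Δleader=(-20.000, 1.000, 27.000°), engaged; cmd=(-12.000, 0.250, 55.000°) → follower=(-35.000, 31.000, -145.000°)
step 5: Δleader=(-16.000, 1.000, -24.000°), engaged; cmd=(-10.000, 0.250, -47.000°) → follower=(-45.000, 31.250, -192.000°)
step 6: Δleader=(-4.000, -19.000, -1.000°), disengaged; cmd=(0,0,0) → follower holds at (-45.000, 31.250, -192.000°)
step 7: Δleader=(15.000, -20.000, 22.000°), disengaged; cmd=(0,0,0) → follower holds at (-45.000, 31.250, -192.000°)


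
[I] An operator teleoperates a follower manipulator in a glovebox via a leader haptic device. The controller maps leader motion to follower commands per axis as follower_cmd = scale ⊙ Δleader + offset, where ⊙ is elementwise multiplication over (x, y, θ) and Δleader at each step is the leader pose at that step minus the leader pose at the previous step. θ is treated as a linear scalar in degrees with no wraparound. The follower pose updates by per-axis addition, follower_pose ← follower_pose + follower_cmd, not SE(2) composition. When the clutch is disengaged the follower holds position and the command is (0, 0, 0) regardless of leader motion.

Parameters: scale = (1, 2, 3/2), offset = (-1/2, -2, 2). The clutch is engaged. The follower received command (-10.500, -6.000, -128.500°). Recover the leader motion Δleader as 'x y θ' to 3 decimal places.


-10.000 -2.000 -87.000

axis x: (-10.500 − -1/2) / (1) = -10.000
axis y: (-6.000 − -2) / (2) = -2.000
axis θ: (-128.500 − 2) / (3/2) = -87.000


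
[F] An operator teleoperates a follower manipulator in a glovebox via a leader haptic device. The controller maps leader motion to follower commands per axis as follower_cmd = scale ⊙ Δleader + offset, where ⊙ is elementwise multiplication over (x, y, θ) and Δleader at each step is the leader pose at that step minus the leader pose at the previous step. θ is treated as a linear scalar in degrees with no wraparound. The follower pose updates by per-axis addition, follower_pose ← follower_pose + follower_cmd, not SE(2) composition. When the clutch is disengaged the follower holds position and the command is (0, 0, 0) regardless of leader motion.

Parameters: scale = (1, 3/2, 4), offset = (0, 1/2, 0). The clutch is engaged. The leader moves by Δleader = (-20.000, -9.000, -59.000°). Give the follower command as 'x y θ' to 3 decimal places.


axis x: 1·-20.000 + 0 = -20.000
axis y: 3/2·-9.000 + 1/2 = -13.000
axis θ: 4·-59.000 + 0 = -236.000

-20.000 -13.000 -236.000


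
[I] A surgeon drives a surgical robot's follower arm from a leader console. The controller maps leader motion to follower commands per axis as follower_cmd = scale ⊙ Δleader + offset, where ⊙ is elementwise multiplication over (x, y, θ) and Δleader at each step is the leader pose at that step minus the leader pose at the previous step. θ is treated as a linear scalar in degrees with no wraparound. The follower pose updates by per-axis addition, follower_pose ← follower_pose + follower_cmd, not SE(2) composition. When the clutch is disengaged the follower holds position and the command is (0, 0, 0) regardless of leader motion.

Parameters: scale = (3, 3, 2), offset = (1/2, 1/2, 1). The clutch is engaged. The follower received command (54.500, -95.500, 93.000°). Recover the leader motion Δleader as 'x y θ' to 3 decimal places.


axis x: (54.500 − 1/2) / (3) = 18.000
axis y: (-95.500 − 1/2) / (3) = -32.000
axis θ: (93.000 − 1) / (2) = 46.000

18.000 -32.000 46.000


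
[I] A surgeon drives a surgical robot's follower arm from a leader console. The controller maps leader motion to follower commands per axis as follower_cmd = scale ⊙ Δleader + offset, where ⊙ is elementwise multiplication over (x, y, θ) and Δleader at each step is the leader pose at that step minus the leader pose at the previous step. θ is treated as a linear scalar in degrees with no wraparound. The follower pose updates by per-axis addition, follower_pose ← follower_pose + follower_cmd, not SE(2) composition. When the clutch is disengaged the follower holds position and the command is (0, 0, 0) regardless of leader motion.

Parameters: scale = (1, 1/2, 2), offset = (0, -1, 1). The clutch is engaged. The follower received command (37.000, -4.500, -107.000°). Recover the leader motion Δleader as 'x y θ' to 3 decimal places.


axis x: (37.000 − 0) / (1) = 37.000
axis y: (-4.500 − -1) / (1/2) = -7.000
axis θ: (-107.000 − 1) / (2) = -54.000

37.000 -7.000 -54.000


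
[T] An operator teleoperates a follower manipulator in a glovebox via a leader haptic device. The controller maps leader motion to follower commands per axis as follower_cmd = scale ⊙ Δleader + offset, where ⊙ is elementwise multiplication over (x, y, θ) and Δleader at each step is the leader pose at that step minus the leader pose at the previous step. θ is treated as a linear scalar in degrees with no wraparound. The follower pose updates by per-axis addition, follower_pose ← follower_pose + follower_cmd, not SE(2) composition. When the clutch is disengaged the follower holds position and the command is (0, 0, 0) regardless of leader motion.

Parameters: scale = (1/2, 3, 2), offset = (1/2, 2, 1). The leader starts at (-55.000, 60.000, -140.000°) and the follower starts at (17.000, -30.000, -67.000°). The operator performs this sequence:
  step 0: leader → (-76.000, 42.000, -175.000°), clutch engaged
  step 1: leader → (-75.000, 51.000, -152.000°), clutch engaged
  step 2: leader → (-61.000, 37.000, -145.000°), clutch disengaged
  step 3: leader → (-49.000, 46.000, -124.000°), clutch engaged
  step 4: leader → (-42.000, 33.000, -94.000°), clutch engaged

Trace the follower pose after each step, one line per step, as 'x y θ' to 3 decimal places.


7.000 -82.000 -136.000
8.000 -53.000 -89.000
8.000 -53.000 -89.000
14.500 -24.000 -46.000
18.500 -61.000 15.000

step 0: Δleader=(-21.000, -18.000, -35.000°), engaged; cmd=(-10.000, -52.000, -69.000°) → follower=(7.000, -82.000, -136.000°)
step 1: Δleader=(1.000, 9.000, 23.000°), engaged; cmd=(1.000, 29.000, 47.000°) → follower=(8.000, -53.000, -89.000°)
step 2: Δleader=(14.000, -14.000, 7.000°), disengaged; cmd=(0,0,0) → follower holds at (8.000, -53.000, -89.000°)
step 3: Δleader=(12.000, 9.000, 21.000°), engaged; cmd=(6.500, 29.000, 43.000°) → follower=(14.500, -24.000, -46.000°)
step 4: Δleader=(7.000, -13.000, 30.000°), engaged; cmd=(4.000, -37.000, 61.000°) → follower=(18.500, -61.000, 15.000°)


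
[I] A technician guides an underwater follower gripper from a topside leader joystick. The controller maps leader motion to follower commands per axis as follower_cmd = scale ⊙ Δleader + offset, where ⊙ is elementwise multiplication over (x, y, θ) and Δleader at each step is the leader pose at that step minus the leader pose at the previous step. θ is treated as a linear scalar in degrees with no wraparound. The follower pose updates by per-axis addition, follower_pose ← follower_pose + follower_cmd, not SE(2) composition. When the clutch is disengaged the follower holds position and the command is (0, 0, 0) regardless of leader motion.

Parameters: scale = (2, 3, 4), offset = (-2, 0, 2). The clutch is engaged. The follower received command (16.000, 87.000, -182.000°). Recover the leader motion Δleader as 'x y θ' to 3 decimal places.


axis x: (16.000 − -2) / (2) = 9.000
axis y: (87.000 − 0) / (3) = 29.000
axis θ: (-182.000 − 2) / (4) = -46.000

9.000 29.000 -46.000


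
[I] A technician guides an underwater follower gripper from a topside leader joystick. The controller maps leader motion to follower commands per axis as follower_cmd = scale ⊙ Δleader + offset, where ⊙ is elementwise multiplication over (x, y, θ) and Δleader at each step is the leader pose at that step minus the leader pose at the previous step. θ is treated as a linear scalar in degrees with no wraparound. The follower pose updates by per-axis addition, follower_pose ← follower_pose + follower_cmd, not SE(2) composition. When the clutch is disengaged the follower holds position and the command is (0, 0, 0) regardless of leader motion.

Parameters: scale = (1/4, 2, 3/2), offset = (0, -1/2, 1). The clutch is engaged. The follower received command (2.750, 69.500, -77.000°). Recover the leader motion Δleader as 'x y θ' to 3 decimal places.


axis x: (2.750 − 0) / (1/4) = 11.000
axis y: (69.500 − -1/2) / (2) = 35.000
axis θ: (-77.000 − 1) / (3/2) = -52.000

11.000 35.000 -52.000


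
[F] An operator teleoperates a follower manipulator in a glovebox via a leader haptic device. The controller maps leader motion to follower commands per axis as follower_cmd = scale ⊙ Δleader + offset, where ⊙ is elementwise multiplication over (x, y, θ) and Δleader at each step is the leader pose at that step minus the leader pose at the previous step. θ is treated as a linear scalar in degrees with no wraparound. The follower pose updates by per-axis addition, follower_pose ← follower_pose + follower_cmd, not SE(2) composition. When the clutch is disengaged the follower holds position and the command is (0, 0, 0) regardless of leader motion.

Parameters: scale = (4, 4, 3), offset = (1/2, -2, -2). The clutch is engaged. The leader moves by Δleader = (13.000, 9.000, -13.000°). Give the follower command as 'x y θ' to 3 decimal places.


52.500 34.000 -41.000

axis x: 4·13.000 + 1/2 = 52.500
axis y: 4·9.000 + -2 = 34.000
axis θ: 3·-13.000 + -2 = -41.000


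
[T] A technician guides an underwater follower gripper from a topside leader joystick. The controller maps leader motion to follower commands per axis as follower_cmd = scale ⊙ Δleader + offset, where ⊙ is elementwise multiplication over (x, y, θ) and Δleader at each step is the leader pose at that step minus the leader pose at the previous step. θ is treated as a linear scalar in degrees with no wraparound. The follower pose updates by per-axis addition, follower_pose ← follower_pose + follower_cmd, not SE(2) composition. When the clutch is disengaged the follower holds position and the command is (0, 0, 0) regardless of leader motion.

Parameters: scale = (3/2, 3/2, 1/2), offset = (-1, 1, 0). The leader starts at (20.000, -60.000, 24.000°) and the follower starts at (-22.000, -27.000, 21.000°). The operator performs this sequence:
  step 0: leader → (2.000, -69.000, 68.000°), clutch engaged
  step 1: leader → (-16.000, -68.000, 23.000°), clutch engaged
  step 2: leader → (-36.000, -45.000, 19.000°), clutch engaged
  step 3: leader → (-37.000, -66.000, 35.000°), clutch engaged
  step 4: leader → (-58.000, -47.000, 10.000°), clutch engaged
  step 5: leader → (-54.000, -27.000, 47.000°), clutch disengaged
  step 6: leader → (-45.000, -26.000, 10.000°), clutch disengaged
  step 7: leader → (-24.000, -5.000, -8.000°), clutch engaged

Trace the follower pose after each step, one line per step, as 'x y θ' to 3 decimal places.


-50.000 -39.500 43.000
-78.000 -37.000 20.500
-109.000 -1.500 18.500
-111.500 -32.000 26.500
-144.000 -2.500 14.000
-144.000 -2.500 14.000
-144.000 -2.500 14.000
-113.500 30.000 5.000

step 0: Δleader=(-18.000, -9.000, 44.000°), engaged; cmd=(-28.000, -12.500, 22.000°) → follower=(-50.000, -39.500, 43.000°)
step 1: Δleader=(-18.000, 1.000, -45.000°), engaged; cmd=(-28.000, 2.500, -22.500°) → follower=(-78.000, -37.000, 20.500°)
step 2: Δleader=(-20.000, 23.000, -4.000°), engaged; cmd=(-31.000, 35.500, -2.000°) → follower=(-109.000, -1.500, 18.500°)
step 3: Δleader=(-1.000, -21.000, 16.000°), engaged; cmd=(-2.500, -30.500, 8.000°) → follower=(-111.500, -32.000, 26.500°)
step 4: Δleader=(-21.000, 19.000, -25.000°), engaged; cmd=(-32.500, 29.500, -12.500°) → follower=(-144.000, -2.500, 14.000°)
step 5: Δleader=(4.000, 20.000, 37.000°), disengaged; cmd=(0,0,0) → follower holds at (-144.000, -2.500, 14.000°)
step 6: Δleader=(9.000, 1.000, -37.000°), disengaged; cmd=(0,0,0) → follower holds at (-144.000, -2.500, 14.000°)
step 7: Δleader=(21.000, 21.000, -18.000°), engaged; cmd=(30.500, 32.500, -9.000°) → follower=(-113.500, 30.000, 5.000°)
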